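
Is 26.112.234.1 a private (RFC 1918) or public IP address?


RFC 1918 private ranges:
  10.0.0.0/8 (10.0.0.0 - 10.255.255.255)
  172.16.0.0/12 (172.16.0.0 - 172.31.255.255)
  192.168.0.0/16 (192.168.0.0 - 192.168.255.255)
Public (not in any RFC 1918 range)


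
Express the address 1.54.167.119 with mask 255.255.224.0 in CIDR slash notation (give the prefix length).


Binary: 11111111.11111111.11100000.00000000
Count leading 1s
Prefix: /19


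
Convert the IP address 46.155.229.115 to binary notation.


46 = 00101110
155 = 10011011
229 = 11100101
115 = 01110011
Binary: 00101110.10011011.11100101.01110011


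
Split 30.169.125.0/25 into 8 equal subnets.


New prefix = 25 + 3 = 28
Each subnet has 16 addresses
  30.169.125.0/28
  30.169.125.16/28
  30.169.125.32/28
  30.169.125.48/28
  30.169.125.64/28
  30.169.125.80/28
  30.169.125.96/28
  30.169.125.112/28
Subnets: 30.169.125.0/28, 30.169.125.16/28, 30.169.125.32/28, 30.169.125.48/28, 30.169.125.64/28, 30.169.125.80/28, 30.169.125.96/28, 30.169.125.112/28


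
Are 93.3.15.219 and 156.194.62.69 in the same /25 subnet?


Mask: 255.255.255.128
93.3.15.219 AND mask = 93.3.15.128
156.194.62.69 AND mask = 156.194.62.0
No, different subnets (93.3.15.128 vs 156.194.62.0)


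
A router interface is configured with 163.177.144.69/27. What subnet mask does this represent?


/27 means 27 network bits, 5 host bits
Binary: 11111111111111111111111111100000
Mask: 255.255.255.224


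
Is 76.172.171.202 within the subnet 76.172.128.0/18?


Subnet network: 76.172.128.0
Test IP AND mask: 76.172.128.0
Yes, 76.172.171.202 is in 76.172.128.0/18


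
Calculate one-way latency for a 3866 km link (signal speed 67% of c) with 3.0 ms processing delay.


Speed = 0.67 * 3e5 km/s = 201000 km/s
Propagation delay = 3866 / 201000 = 0.0192 s = 19.2338 ms
Processing delay = 3.0 ms
Total one-way latency = 22.2338 ms


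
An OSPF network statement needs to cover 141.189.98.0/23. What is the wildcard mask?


Subnet mask: 255.255.254.0
Wildcard = 255.255.255.255 - subnet mask
255 - 255 = 0
255 - 255 = 0
255 - 254 = 1
255 - 0 = 255
Wildcard: 0.0.1.255


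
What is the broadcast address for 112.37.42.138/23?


Network: 112.37.42.0/23
Host bits = 9
Set all host bits to 1:
Broadcast: 112.37.43.255


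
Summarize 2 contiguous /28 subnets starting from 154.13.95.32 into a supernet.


Original prefix: /28
Number of subnets: 2 = 2^1
New prefix = 28 - 1 = 27
Supernet: 154.13.95.32/27


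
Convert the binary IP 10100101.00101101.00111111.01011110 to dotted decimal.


10100101 = 165
00101101 = 45
00111111 = 63
01011110 = 94
IP: 165.45.63.94


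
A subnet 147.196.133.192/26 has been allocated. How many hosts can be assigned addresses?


Host bits = 32 - 26 = 6
Total addresses = 2^6 = 64
Usable = total - 2 (network and broadcast)
Usable hosts: 62


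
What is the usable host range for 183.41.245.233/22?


Network: 183.41.244.0
Broadcast: 183.41.247.255
First usable = network + 1
Last usable = broadcast - 1
Range: 183.41.244.1 to 183.41.247.254


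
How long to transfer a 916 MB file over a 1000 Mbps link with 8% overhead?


Effective throughput = 1000 * (1 - 8/100) = 920 Mbps
File size in Mb = 916 * 8 = 7328 Mb
Time = 7328 / 920
Time = 7.9652 seconds


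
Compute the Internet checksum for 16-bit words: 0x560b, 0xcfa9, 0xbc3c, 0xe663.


Sum all words (with carry folding):
+ 0x560b = 0x560b
+ 0xcfa9 = 0x25b5
+ 0xbc3c = 0xe1f1
+ 0xe663 = 0xc855
One's complement: ~0xc855
Checksum = 0x37aa


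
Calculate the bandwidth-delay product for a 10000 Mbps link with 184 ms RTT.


BDP = bandwidth * RTT
= 10000 Mbps * 184 ms
= 10000 * 1e6 * 184 / 1000 bits
= 1840000000 bits
= 230000000 bytes
= 224609.375 KB
BDP = 1840000000 bits (230000000 bytes)


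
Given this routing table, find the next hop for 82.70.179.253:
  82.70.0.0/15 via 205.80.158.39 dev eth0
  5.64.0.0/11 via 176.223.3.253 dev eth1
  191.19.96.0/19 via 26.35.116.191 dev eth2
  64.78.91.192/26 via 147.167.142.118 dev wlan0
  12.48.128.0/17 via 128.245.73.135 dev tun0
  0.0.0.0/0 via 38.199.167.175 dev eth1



Longest prefix match for 82.70.179.253:
  /15 82.70.0.0: MATCH
  /11 5.64.0.0: no
  /19 191.19.96.0: no
  /26 64.78.91.192: no
  /17 12.48.128.0: no
  /0 0.0.0.0: MATCH
Selected: next-hop 205.80.158.39 via eth0 (matched /15)


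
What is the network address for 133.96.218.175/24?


IP:   10000101.01100000.11011010.10101111
Mask: 11111111.11111111.11111111.00000000
AND operation:
Net:  10000101.01100000.11011010.00000000
Network: 133.96.218.0/24


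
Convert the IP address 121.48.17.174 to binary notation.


121 = 01111001
48 = 00110000
17 = 00010001
174 = 10101110
Binary: 01111001.00110000.00010001.10101110


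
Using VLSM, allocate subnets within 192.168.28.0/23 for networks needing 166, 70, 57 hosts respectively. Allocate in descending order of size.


166 hosts -> /24 (254 usable): 192.168.28.0/24
70 hosts -> /25 (126 usable): 192.168.29.0/25
57 hosts -> /26 (62 usable): 192.168.29.128/26
Allocation: 192.168.28.0/24 (166 hosts, 254 usable); 192.168.29.0/25 (70 hosts, 126 usable); 192.168.29.128/26 (57 hosts, 62 usable)


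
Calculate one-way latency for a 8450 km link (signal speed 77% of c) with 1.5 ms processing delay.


Speed = 0.77 * 3e5 km/s = 231000 km/s
Propagation delay = 8450 / 231000 = 0.0366 s = 36.5801 ms
Processing delay = 1.5 ms
Total one-way latency = 38.0801 ms


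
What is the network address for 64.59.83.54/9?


IP:   01000000.00111011.01010011.00110110
Mask: 11111111.10000000.00000000.00000000
AND operation:
Net:  01000000.00000000.00000000.00000000
Network: 64.0.0.0/9


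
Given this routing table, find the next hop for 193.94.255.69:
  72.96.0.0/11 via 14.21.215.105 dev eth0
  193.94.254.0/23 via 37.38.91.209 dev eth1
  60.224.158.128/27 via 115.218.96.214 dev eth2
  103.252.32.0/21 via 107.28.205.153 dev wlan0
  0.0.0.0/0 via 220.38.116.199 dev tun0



Longest prefix match for 193.94.255.69:
  /11 72.96.0.0: no
  /23 193.94.254.0: MATCH
  /27 60.224.158.128: no
  /21 103.252.32.0: no
  /0 0.0.0.0: MATCH
Selected: next-hop 37.38.91.209 via eth1 (matched /23)


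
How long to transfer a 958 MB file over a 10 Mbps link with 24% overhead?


Effective throughput = 10 * (1 - 24/100) = 7.6 Mbps
File size in Mb = 958 * 8 = 7664 Mb
Time = 7664 / 7.6
Time = 1008.4211 seconds


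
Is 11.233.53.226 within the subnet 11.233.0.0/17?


Subnet network: 11.233.0.0
Test IP AND mask: 11.233.0.0
Yes, 11.233.53.226 is in 11.233.0.0/17


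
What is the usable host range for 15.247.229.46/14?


Network: 15.244.0.0
Broadcast: 15.247.255.255
First usable = network + 1
Last usable = broadcast - 1
Range: 15.244.0.1 to 15.247.255.254


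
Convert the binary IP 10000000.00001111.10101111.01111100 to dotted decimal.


10000000 = 128
00001111 = 15
10101111 = 175
01111100 = 124
IP: 128.15.175.124


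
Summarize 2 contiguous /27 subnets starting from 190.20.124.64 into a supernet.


Original prefix: /27
Number of subnets: 2 = 2^1
New prefix = 27 - 1 = 26
Supernet: 190.20.124.64/26


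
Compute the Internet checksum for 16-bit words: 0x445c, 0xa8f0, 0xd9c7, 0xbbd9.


Sum all words (with carry folding):
+ 0x445c = 0x445c
+ 0xa8f0 = 0xed4c
+ 0xd9c7 = 0xc714
+ 0xbbd9 = 0x82ee
One's complement: ~0x82ee
Checksum = 0x7d11


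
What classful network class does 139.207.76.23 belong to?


First octet: 139
Binary: 10001011
10xxxxxx -> Class B (128-191)
Class B, default mask 255.255.0.0 (/16)


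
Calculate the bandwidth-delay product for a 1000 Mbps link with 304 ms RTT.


BDP = bandwidth * RTT
= 1000 Mbps * 304 ms
= 1000 * 1e6 * 304 / 1000 bits
= 304000000 bits
= 38000000 bytes
= 37109.375 KB
BDP = 304000000 bits (38000000 bytes)


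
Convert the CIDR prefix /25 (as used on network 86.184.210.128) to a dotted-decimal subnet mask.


/25 means 25 network bits, 7 host bits
Binary: 11111111111111111111111110000000
Mask: 255.255.255.128


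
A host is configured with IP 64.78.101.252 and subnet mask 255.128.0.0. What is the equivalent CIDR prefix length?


Binary: 11111111.10000000.00000000.00000000
Count leading 1s
Prefix: /9


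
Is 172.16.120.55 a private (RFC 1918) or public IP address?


RFC 1918 private ranges:
  10.0.0.0/8 (10.0.0.0 - 10.255.255.255)
  172.16.0.0/12 (172.16.0.0 - 172.31.255.255)
  192.168.0.0/16 (192.168.0.0 - 192.168.255.255)
Private (in 172.16.0.0/12)


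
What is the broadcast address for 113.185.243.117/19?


Network: 113.185.224.0/19
Host bits = 13
Set all host bits to 1:
Broadcast: 113.185.255.255


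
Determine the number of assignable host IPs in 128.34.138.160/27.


Host bits = 32 - 27 = 5
Total addresses = 2^5 = 32
Usable = total - 2 (network and broadcast)
Usable hosts: 30


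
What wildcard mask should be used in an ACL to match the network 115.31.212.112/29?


Subnet mask: 255.255.255.248
Wildcard = 255.255.255.255 - subnet mask
255 - 255 = 0
255 - 255 = 0
255 - 255 = 0
255 - 248 = 7
Wildcard: 0.0.0.7


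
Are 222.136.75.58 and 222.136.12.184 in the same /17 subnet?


Mask: 255.255.128.0
222.136.75.58 AND mask = 222.136.0.0
222.136.12.184 AND mask = 222.136.0.0
Yes, same subnet (222.136.0.0)


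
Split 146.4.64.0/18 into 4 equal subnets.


New prefix = 18 + 2 = 20
Each subnet has 4096 addresses
  146.4.64.0/20
  146.4.80.0/20
  146.4.96.0/20
  146.4.112.0/20
Subnets: 146.4.64.0/20, 146.4.80.0/20, 146.4.96.0/20, 146.4.112.0/20


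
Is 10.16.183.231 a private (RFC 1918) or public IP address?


RFC 1918 private ranges:
  10.0.0.0/8 (10.0.0.0 - 10.255.255.255)
  172.16.0.0/12 (172.16.0.0 - 172.31.255.255)
  192.168.0.0/16 (192.168.0.0 - 192.168.255.255)
Private (in 10.0.0.0/8)


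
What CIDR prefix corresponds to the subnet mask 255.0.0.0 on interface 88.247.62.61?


Binary: 11111111.00000000.00000000.00000000
Count leading 1s
Prefix: /8


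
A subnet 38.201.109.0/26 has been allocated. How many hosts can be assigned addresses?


Host bits = 32 - 26 = 6
Total addresses = 2^6 = 64
Usable = total - 2 (network and broadcast)
Usable hosts: 62


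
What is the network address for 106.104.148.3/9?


IP:   01101010.01101000.10010100.00000011
Mask: 11111111.10000000.00000000.00000000
AND operation:
Net:  01101010.00000000.00000000.00000000
Network: 106.0.0.0/9


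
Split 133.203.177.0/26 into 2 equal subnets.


New prefix = 26 + 1 = 27
Each subnet has 32 addresses
  133.203.177.0/27
  133.203.177.32/27
Subnets: 133.203.177.0/27, 133.203.177.32/27


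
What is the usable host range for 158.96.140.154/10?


Network: 158.64.0.0
Broadcast: 158.127.255.255
First usable = network + 1
Last usable = broadcast - 1
Range: 158.64.0.1 to 158.127.255.254


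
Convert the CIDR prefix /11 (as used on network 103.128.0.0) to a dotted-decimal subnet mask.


/11 means 11 network bits, 21 host bits
Binary: 11111111111000000000000000000000
Mask: 255.224.0.0


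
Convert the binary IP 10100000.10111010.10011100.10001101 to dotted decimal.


10100000 = 160
10111010 = 186
10011100 = 156
10001101 = 141
IP: 160.186.156.141


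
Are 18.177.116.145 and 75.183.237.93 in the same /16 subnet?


Mask: 255.255.0.0
18.177.116.145 AND mask = 18.177.0.0
75.183.237.93 AND mask = 75.183.0.0
No, different subnets (18.177.0.0 vs 75.183.0.0)


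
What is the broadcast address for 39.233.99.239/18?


Network: 39.233.64.0/18
Host bits = 14
Set all host bits to 1:
Broadcast: 39.233.127.255


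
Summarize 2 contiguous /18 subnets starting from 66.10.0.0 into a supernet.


Original prefix: /18
Number of subnets: 2 = 2^1
New prefix = 18 - 1 = 17
Supernet: 66.10.0.0/17


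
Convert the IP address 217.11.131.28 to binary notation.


217 = 11011001
11 = 00001011
131 = 10000011
28 = 00011100
Binary: 11011001.00001011.10000011.00011100


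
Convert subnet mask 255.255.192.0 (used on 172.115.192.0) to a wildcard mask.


Subnet mask: 255.255.192.0
Wildcard = 255.255.255.255 - subnet mask
255 - 255 = 0
255 - 255 = 0
255 - 192 = 63
255 - 0 = 255
Wildcard: 0.0.63.255


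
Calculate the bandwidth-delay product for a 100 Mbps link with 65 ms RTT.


BDP = bandwidth * RTT
= 100 Mbps * 65 ms
= 100 * 1e6 * 65 / 1000 bits
= 6500000 bits
= 812500 bytes
= 793.457 KB
BDP = 6500000 bits (812500 bytes)


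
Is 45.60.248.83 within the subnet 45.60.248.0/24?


Subnet network: 45.60.248.0
Test IP AND mask: 45.60.248.0
Yes, 45.60.248.83 is in 45.60.248.0/24


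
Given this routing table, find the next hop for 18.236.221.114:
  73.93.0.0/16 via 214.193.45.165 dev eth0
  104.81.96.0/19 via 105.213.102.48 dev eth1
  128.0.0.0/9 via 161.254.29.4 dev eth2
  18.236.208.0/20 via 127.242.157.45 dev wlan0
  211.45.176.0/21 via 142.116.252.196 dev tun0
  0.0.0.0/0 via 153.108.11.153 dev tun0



Longest prefix match for 18.236.221.114:
  /16 73.93.0.0: no
  /19 104.81.96.0: no
  /9 128.0.0.0: no
  /20 18.236.208.0: MATCH
  /21 211.45.176.0: no
  /0 0.0.0.0: MATCH
Selected: next-hop 127.242.157.45 via wlan0 (matched /20)


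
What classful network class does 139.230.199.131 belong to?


First octet: 139
Binary: 10001011
10xxxxxx -> Class B (128-191)
Class B, default mask 255.255.0.0 (/16)


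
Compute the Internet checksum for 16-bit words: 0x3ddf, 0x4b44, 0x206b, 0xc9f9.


Sum all words (with carry folding):
+ 0x3ddf = 0x3ddf
+ 0x4b44 = 0x8923
+ 0x206b = 0xa98e
+ 0xc9f9 = 0x7388
One's complement: ~0x7388
Checksum = 0x8c77


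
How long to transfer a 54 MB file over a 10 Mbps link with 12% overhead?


Effective throughput = 10 * (1 - 12/100) = 8.8 Mbps
File size in Mb = 54 * 8 = 432 Mb
Time = 432 / 8.8
Time = 49.0909 seconds


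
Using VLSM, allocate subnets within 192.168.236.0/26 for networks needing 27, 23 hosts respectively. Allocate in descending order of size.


27 hosts -> /27 (30 usable): 192.168.236.0/27
23 hosts -> /27 (30 usable): 192.168.236.32/27
Allocation: 192.168.236.0/27 (27 hosts, 30 usable); 192.168.236.32/27 (23 hosts, 30 usable)


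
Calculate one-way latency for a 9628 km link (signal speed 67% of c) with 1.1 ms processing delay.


Speed = 0.67 * 3e5 km/s = 201000 km/s
Propagation delay = 9628 / 201000 = 0.0479 s = 47.9005 ms
Processing delay = 1.1 ms
Total one-way latency = 49.0005 ms


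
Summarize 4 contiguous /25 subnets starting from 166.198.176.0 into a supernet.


Original prefix: /25
Number of subnets: 4 = 2^2
New prefix = 25 - 2 = 23
Supernet: 166.198.176.0/23


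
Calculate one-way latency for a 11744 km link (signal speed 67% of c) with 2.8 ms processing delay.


Speed = 0.67 * 3e5 km/s = 201000 km/s
Propagation delay = 11744 / 201000 = 0.0584 s = 58.4279 ms
Processing delay = 2.8 ms
Total one-way latency = 61.2279 ms


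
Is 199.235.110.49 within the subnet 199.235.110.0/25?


Subnet network: 199.235.110.0
Test IP AND mask: 199.235.110.0
Yes, 199.235.110.49 is in 199.235.110.0/25


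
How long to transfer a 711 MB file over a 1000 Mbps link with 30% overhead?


Effective throughput = 1000 * (1 - 30/100) = 700 Mbps
File size in Mb = 711 * 8 = 5688 Mb
Time = 5688 / 700
Time = 8.1257 seconds


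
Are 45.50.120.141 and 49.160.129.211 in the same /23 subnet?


Mask: 255.255.254.0
45.50.120.141 AND mask = 45.50.120.0
49.160.129.211 AND mask = 49.160.128.0
No, different subnets (45.50.120.0 vs 49.160.128.0)


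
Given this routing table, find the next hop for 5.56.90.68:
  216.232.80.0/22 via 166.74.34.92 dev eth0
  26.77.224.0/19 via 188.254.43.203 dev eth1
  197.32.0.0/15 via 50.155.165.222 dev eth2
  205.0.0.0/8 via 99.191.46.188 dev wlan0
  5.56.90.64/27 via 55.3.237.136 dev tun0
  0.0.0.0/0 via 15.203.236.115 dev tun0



Longest prefix match for 5.56.90.68:
  /22 216.232.80.0: no
  /19 26.77.224.0: no
  /15 197.32.0.0: no
  /8 205.0.0.0: no
  /27 5.56.90.64: MATCH
  /0 0.0.0.0: MATCH
Selected: next-hop 55.3.237.136 via tun0 (matched /27)


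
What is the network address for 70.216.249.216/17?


IP:   01000110.11011000.11111001.11011000
Mask: 11111111.11111111.10000000.00000000
AND operation:
Net:  01000110.11011000.10000000.00000000
Network: 70.216.128.0/17


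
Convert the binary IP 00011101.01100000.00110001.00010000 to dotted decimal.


00011101 = 29
01100000 = 96
00110001 = 49
00010000 = 16
IP: 29.96.49.16


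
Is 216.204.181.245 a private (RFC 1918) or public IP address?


RFC 1918 private ranges:
  10.0.0.0/8 (10.0.0.0 - 10.255.255.255)
  172.16.0.0/12 (172.16.0.0 - 172.31.255.255)
  192.168.0.0/16 (192.168.0.0 - 192.168.255.255)
Public (not in any RFC 1918 range)


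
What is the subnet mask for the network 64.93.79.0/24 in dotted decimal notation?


/24 means 24 network bits, 8 host bits
Binary: 11111111111111111111111100000000
Mask: 255.255.255.0


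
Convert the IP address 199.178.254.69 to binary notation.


199 = 11000111
178 = 10110010
254 = 11111110
69 = 01000101
Binary: 11000111.10110010.11111110.01000101


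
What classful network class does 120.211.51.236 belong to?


First octet: 120
Binary: 01111000
0xxxxxxx -> Class A (1-126)
Class A, default mask 255.0.0.0 (/8)


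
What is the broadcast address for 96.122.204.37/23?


Network: 96.122.204.0/23
Host bits = 9
Set all host bits to 1:
Broadcast: 96.122.205.255


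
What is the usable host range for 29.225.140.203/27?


Network: 29.225.140.192
Broadcast: 29.225.140.223
First usable = network + 1
Last usable = broadcast - 1
Range: 29.225.140.193 to 29.225.140.222


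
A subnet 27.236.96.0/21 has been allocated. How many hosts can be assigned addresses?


Host bits = 32 - 21 = 11
Total addresses = 2^11 = 2048
Usable = total - 2 (network and broadcast)
Usable hosts: 2046


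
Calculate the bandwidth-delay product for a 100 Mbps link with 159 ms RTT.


BDP = bandwidth * RTT
= 100 Mbps * 159 ms
= 100 * 1e6 * 159 / 1000 bits
= 15900000 bits
= 1987500 bytes
= 1940.918 KB
BDP = 15900000 bits (1987500 bytes)


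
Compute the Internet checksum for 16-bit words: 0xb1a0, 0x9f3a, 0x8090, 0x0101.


Sum all words (with carry folding):
+ 0xb1a0 = 0xb1a0
+ 0x9f3a = 0x50db
+ 0x8090 = 0xd16b
+ 0x0101 = 0xd26c
One's complement: ~0xd26c
Checksum = 0x2d93


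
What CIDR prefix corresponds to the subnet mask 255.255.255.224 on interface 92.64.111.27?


Binary: 11111111.11111111.11111111.11100000
Count leading 1s
Prefix: /27


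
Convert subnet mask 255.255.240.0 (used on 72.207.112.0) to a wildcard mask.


Subnet mask: 255.255.240.0
Wildcard = 255.255.255.255 - subnet mask
255 - 255 = 0
255 - 255 = 0
255 - 240 = 15
255 - 0 = 255
Wildcard: 0.0.15.255


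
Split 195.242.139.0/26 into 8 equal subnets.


New prefix = 26 + 3 = 29
Each subnet has 8 addresses
  195.242.139.0/29
  195.242.139.8/29
  195.242.139.16/29
  195.242.139.24/29
  195.242.139.32/29
  195.242.139.40/29
  195.242.139.48/29
  195.242.139.56/29
Subnets: 195.242.139.0/29, 195.242.139.8/29, 195.242.139.16/29, 195.242.139.24/29, 195.242.139.32/29, 195.242.139.40/29, 195.242.139.48/29, 195.242.139.56/29


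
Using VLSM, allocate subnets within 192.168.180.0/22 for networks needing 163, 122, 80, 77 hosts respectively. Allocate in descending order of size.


163 hosts -> /24 (254 usable): 192.168.180.0/24
122 hosts -> /25 (126 usable): 192.168.181.0/25
80 hosts -> /25 (126 usable): 192.168.181.128/25
77 hosts -> /25 (126 usable): 192.168.182.0/25
Allocation: 192.168.180.0/24 (163 hosts, 254 usable); 192.168.181.0/25 (122 hosts, 126 usable); 192.168.181.128/25 (80 hosts, 126 usable); 192.168.182.0/25 (77 hosts, 126 usable)


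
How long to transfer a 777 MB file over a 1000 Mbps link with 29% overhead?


Effective throughput = 1000 * (1 - 29/100) = 710 Mbps
File size in Mb = 777 * 8 = 6216 Mb
Time = 6216 / 710
Time = 8.7549 seconds


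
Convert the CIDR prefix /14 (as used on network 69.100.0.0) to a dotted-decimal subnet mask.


/14 means 14 network bits, 18 host bits
Binary: 11111111111111000000000000000000
Mask: 255.252.0.0


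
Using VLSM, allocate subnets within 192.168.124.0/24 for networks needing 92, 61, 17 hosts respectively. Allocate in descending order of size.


92 hosts -> /25 (126 usable): 192.168.124.0/25
61 hosts -> /26 (62 usable): 192.168.124.128/26
17 hosts -> /27 (30 usable): 192.168.124.192/27
Allocation: 192.168.124.0/25 (92 hosts, 126 usable); 192.168.124.128/26 (61 hosts, 62 usable); 192.168.124.192/27 (17 hosts, 30 usable)


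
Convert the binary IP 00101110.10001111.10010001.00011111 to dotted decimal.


00101110 = 46
10001111 = 143
10010001 = 145
00011111 = 31
IP: 46.143.145.31


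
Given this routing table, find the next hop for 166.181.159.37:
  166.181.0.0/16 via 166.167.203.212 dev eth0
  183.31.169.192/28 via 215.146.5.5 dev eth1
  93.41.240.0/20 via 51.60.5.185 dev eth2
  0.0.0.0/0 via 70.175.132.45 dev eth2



Longest prefix match for 166.181.159.37:
  /16 166.181.0.0: MATCH
  /28 183.31.169.192: no
  /20 93.41.240.0: no
  /0 0.0.0.0: MATCH
Selected: next-hop 166.167.203.212 via eth0 (matched /16)


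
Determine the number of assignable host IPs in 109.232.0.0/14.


Host bits = 32 - 14 = 18
Total addresses = 2^18 = 262144
Usable = total - 2 (network and broadcast)
Usable hosts: 262142


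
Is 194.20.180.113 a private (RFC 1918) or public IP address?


RFC 1918 private ranges:
  10.0.0.0/8 (10.0.0.0 - 10.255.255.255)
  172.16.0.0/12 (172.16.0.0 - 172.31.255.255)
  192.168.0.0/16 (192.168.0.0 - 192.168.255.255)
Public (not in any RFC 1918 range)


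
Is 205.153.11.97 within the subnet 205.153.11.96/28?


Subnet network: 205.153.11.96
Test IP AND mask: 205.153.11.96
Yes, 205.153.11.97 is in 205.153.11.96/28


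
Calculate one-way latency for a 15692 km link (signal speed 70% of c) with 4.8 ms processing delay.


Speed = 0.7 * 3e5 km/s = 210000 km/s
Propagation delay = 15692 / 210000 = 0.0747 s = 74.7238 ms
Processing delay = 4.8 ms
Total one-way latency = 79.5238 ms


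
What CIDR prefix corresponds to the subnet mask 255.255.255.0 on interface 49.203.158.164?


Binary: 11111111.11111111.11111111.00000000
Count leading 1s
Prefix: /24


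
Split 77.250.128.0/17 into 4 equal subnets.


New prefix = 17 + 2 = 19
Each subnet has 8192 addresses
  77.250.128.0/19
  77.250.160.0/19
  77.250.192.0/19
  77.250.224.0/19
Subnets: 77.250.128.0/19, 77.250.160.0/19, 77.250.192.0/19, 77.250.224.0/19


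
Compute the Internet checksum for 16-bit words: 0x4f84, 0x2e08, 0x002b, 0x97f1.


Sum all words (with carry folding):
+ 0x4f84 = 0x4f84
+ 0x2e08 = 0x7d8c
+ 0x002b = 0x7db7
+ 0x97f1 = 0x15a9
One's complement: ~0x15a9
Checksum = 0xea56


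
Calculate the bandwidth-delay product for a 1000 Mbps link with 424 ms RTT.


BDP = bandwidth * RTT
= 1000 Mbps * 424 ms
= 1000 * 1e6 * 424 / 1000 bits
= 424000000 bits
= 53000000 bytes
= 51757.8125 KB
BDP = 424000000 bits (53000000 bytes)


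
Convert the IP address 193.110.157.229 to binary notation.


193 = 11000001
110 = 01101110
157 = 10011101
229 = 11100101
Binary: 11000001.01101110.10011101.11100101


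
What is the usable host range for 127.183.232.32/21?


Network: 127.183.232.0
Broadcast: 127.183.239.255
First usable = network + 1
Last usable = broadcast - 1
Range: 127.183.232.1 to 127.183.239.254


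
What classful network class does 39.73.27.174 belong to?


First octet: 39
Binary: 00100111
0xxxxxxx -> Class A (1-126)
Class A, default mask 255.0.0.0 (/8)


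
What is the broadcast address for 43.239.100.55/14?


Network: 43.236.0.0/14
Host bits = 18
Set all host bits to 1:
Broadcast: 43.239.255.255


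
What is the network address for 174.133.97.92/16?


IP:   10101110.10000101.01100001.01011100
Mask: 11111111.11111111.00000000.00000000
AND operation:
Net:  10101110.10000101.00000000.00000000
Network: 174.133.0.0/16


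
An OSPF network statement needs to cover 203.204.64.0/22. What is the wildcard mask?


Subnet mask: 255.255.252.0
Wildcard = 255.255.255.255 - subnet mask
255 - 255 = 0
255 - 255 = 0
255 - 252 = 3
255 - 0 = 255
Wildcard: 0.0.3.255


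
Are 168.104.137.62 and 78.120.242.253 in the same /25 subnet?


Mask: 255.255.255.128
168.104.137.62 AND mask = 168.104.137.0
78.120.242.253 AND mask = 78.120.242.128
No, different subnets (168.104.137.0 vs 78.120.242.128)


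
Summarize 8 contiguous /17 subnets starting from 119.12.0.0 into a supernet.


Original prefix: /17
Number of subnets: 8 = 2^3
New prefix = 17 - 3 = 14
Supernet: 119.12.0.0/14


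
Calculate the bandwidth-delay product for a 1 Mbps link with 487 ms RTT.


BDP = bandwidth * RTT
= 1 Mbps * 487 ms
= 1 * 1e6 * 487 / 1000 bits
= 487000 bits
= 60875 bytes
= 59.4482 KB
BDP = 487000 bits (60875 bytes)


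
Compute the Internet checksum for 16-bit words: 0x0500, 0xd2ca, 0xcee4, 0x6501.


Sum all words (with carry folding):
+ 0x0500 = 0x0500
+ 0xd2ca = 0xd7ca
+ 0xcee4 = 0xa6af
+ 0x6501 = 0x0bb1
One's complement: ~0x0bb1
Checksum = 0xf44e


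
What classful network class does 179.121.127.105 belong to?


First octet: 179
Binary: 10110011
10xxxxxx -> Class B (128-191)
Class B, default mask 255.255.0.0 (/16)


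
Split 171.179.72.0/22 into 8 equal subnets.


New prefix = 22 + 3 = 25
Each subnet has 128 addresses
  171.179.72.0/25
  171.179.72.128/25
  171.179.73.0/25
  171.179.73.128/25
  171.179.74.0/25
  171.179.74.128/25
  171.179.75.0/25
  171.179.75.128/25
Subnets: 171.179.72.0/25, 171.179.72.128/25, 171.179.73.0/25, 171.179.73.128/25, 171.179.74.0/25, 171.179.74.128/25, 171.179.75.0/25, 171.179.75.128/25


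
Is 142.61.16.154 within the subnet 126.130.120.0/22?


Subnet network: 126.130.120.0
Test IP AND mask: 142.61.16.0
No, 142.61.16.154 is not in 126.130.120.0/22


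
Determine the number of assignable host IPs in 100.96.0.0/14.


Host bits = 32 - 14 = 18
Total addresses = 2^18 = 262144
Usable = total - 2 (network and broadcast)
Usable hosts: 262142


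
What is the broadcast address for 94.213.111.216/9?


Network: 94.128.0.0/9
Host bits = 23
Set all host bits to 1:
Broadcast: 94.255.255.255


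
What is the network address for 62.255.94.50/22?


IP:   00111110.11111111.01011110.00110010
Mask: 11111111.11111111.11111100.00000000
AND operation:
Net:  00111110.11111111.01011100.00000000
Network: 62.255.92.0/22


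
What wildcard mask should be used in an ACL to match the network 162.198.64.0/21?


Subnet mask: 255.255.248.0
Wildcard = 255.255.255.255 - subnet mask
255 - 255 = 0
255 - 255 = 0
255 - 248 = 7
255 - 0 = 255
Wildcard: 0.0.7.255


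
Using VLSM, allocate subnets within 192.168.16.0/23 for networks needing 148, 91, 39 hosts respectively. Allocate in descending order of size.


148 hosts -> /24 (254 usable): 192.168.16.0/24
91 hosts -> /25 (126 usable): 192.168.17.0/25
39 hosts -> /26 (62 usable): 192.168.17.128/26
Allocation: 192.168.16.0/24 (148 hosts, 254 usable); 192.168.17.0/25 (91 hosts, 126 usable); 192.168.17.128/26 (39 hosts, 62 usable)


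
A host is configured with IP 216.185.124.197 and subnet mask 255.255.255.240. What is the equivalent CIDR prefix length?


Binary: 11111111.11111111.11111111.11110000
Count leading 1s
Prefix: /28


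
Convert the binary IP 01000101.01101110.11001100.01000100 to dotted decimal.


01000101 = 69
01101110 = 110
11001100 = 204
01000100 = 68
IP: 69.110.204.68


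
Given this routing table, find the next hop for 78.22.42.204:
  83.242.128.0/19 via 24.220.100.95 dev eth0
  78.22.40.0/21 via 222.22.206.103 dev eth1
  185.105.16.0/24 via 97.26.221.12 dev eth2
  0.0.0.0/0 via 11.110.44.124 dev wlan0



Longest prefix match for 78.22.42.204:
  /19 83.242.128.0: no
  /21 78.22.40.0: MATCH
  /24 185.105.16.0: no
  /0 0.0.0.0: MATCH
Selected: next-hop 222.22.206.103 via eth1 (matched /21)


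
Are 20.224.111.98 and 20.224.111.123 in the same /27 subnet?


Mask: 255.255.255.224
20.224.111.98 AND mask = 20.224.111.96
20.224.111.123 AND mask = 20.224.111.96
Yes, same subnet (20.224.111.96)


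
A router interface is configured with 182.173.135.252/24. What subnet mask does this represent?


/24 means 24 network bits, 8 host bits
Binary: 11111111111111111111111100000000
Mask: 255.255.255.0


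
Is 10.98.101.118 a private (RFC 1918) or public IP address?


RFC 1918 private ranges:
  10.0.0.0/8 (10.0.0.0 - 10.255.255.255)
  172.16.0.0/12 (172.16.0.0 - 172.31.255.255)
  192.168.0.0/16 (192.168.0.0 - 192.168.255.255)
Private (in 10.0.0.0/8)


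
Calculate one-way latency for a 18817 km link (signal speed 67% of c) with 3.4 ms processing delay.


Speed = 0.67 * 3e5 km/s = 201000 km/s
Propagation delay = 18817 / 201000 = 0.0936 s = 93.6169 ms
Processing delay = 3.4 ms
Total one-way latency = 97.0169 ms


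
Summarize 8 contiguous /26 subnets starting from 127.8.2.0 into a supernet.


Original prefix: /26
Number of subnets: 8 = 2^3
New prefix = 26 - 3 = 23
Supernet: 127.8.2.0/23


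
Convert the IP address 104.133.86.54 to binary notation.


104 = 01101000
133 = 10000101
86 = 01010110
54 = 00110110
Binary: 01101000.10000101.01010110.00110110


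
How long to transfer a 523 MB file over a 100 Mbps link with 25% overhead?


Effective throughput = 100 * (1 - 25/100) = 75 Mbps
File size in Mb = 523 * 8 = 4184 Mb
Time = 4184 / 75
Time = 55.7867 seconds


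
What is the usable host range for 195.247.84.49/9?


Network: 195.128.0.0
Broadcast: 195.255.255.255
First usable = network + 1
Last usable = broadcast - 1
Range: 195.128.0.1 to 195.255.255.254


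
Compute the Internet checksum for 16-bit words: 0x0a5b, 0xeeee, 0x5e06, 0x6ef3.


Sum all words (with carry folding):
+ 0x0a5b = 0x0a5b
+ 0xeeee = 0xf949
+ 0x5e06 = 0x5750
+ 0x6ef3 = 0xc643
One's complement: ~0xc643
Checksum = 0x39bc


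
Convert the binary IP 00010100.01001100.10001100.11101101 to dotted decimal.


00010100 = 20
01001100 = 76
10001100 = 140
11101101 = 237
IP: 20.76.140.237


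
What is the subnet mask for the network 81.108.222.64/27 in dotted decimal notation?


/27 means 27 network bits, 5 host bits
Binary: 11111111111111111111111111100000
Mask: 255.255.255.224


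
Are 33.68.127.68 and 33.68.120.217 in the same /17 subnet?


Mask: 255.255.128.0
33.68.127.68 AND mask = 33.68.0.0
33.68.120.217 AND mask = 33.68.0.0
Yes, same subnet (33.68.0.0)


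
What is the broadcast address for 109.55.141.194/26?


Network: 109.55.141.192/26
Host bits = 6
Set all host bits to 1:
Broadcast: 109.55.141.255


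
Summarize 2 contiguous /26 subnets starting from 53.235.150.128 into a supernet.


Original prefix: /26
Number of subnets: 2 = 2^1
New prefix = 26 - 1 = 25
Supernet: 53.235.150.128/25


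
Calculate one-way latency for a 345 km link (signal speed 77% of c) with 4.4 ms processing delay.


Speed = 0.77 * 3e5 km/s = 231000 km/s
Propagation delay = 345 / 231000 = 0.0015 s = 1.4935 ms
Processing delay = 4.4 ms
Total one-way latency = 5.8935 ms


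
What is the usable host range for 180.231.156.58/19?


Network: 180.231.128.0
Broadcast: 180.231.159.255
First usable = network + 1
Last usable = broadcast - 1
Range: 180.231.128.1 to 180.231.159.254


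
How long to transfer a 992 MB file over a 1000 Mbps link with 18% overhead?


Effective throughput = 1000 * (1 - 18/100) = 820.0 Mbps
File size in Mb = 992 * 8 = 7936 Mb
Time = 7936 / 820.0
Time = 9.678 seconds


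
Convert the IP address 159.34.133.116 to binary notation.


159 = 10011111
34 = 00100010
133 = 10000101
116 = 01110100
Binary: 10011111.00100010.10000101.01110100


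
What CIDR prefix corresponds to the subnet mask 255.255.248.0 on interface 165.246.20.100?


Binary: 11111111.11111111.11111000.00000000
Count leading 1s
Prefix: /21


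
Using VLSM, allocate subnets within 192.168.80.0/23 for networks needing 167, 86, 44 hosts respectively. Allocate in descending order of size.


167 hosts -> /24 (254 usable): 192.168.80.0/24
86 hosts -> /25 (126 usable): 192.168.81.0/25
44 hosts -> /26 (62 usable): 192.168.81.128/26
Allocation: 192.168.80.0/24 (167 hosts, 254 usable); 192.168.81.0/25 (86 hosts, 126 usable); 192.168.81.128/26 (44 hosts, 62 usable)


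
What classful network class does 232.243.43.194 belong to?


First octet: 232
Binary: 11101000
1110xxxx -> Class D (224-239)
Class D (multicast), default mask N/A


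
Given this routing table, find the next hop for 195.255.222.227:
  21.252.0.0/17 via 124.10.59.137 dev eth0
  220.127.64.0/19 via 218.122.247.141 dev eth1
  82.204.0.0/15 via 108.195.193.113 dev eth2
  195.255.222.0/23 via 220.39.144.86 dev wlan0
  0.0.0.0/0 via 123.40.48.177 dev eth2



Longest prefix match for 195.255.222.227:
  /17 21.252.0.0: no
  /19 220.127.64.0: no
  /15 82.204.0.0: no
  /23 195.255.222.0: MATCH
  /0 0.0.0.0: MATCH
Selected: next-hop 220.39.144.86 via wlan0 (matched /23)


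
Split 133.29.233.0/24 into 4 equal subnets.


New prefix = 24 + 2 = 26
Each subnet has 64 addresses
  133.29.233.0/26
  133.29.233.64/26
  133.29.233.128/26
  133.29.233.192/26
Subnets: 133.29.233.0/26, 133.29.233.64/26, 133.29.233.128/26, 133.29.233.192/26


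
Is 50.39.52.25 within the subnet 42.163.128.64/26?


Subnet network: 42.163.128.64
Test IP AND mask: 50.39.52.0
No, 50.39.52.25 is not in 42.163.128.64/26


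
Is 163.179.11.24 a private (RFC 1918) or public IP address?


RFC 1918 private ranges:
  10.0.0.0/8 (10.0.0.0 - 10.255.255.255)
  172.16.0.0/12 (172.16.0.0 - 172.31.255.255)
  192.168.0.0/16 (192.168.0.0 - 192.168.255.255)
Public (not in any RFC 1918 range)


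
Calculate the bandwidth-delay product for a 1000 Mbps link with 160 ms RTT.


BDP = bandwidth * RTT
= 1000 Mbps * 160 ms
= 1000 * 1e6 * 160 / 1000 bits
= 160000000 bits
= 20000000 bytes
= 19531.25 KB
BDP = 160000000 bits (20000000 bytes)


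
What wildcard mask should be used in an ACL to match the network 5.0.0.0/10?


Subnet mask: 255.192.0.0
Wildcard = 255.255.255.255 - subnet mask
255 - 255 = 0
255 - 192 = 63
255 - 0 = 255
255 - 0 = 255
Wildcard: 0.63.255.255


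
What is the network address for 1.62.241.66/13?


IP:   00000001.00111110.11110001.01000010
Mask: 11111111.11111000.00000000.00000000
AND operation:
Net:  00000001.00111000.00000000.00000000
Network: 1.56.0.0/13


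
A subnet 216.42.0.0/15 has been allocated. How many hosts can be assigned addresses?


Host bits = 32 - 15 = 17
Total addresses = 2^17 = 131072
Usable = total - 2 (network and broadcast)
Usable hosts: 131070


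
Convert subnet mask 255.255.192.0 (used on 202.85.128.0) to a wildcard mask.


Subnet mask: 255.255.192.0
Wildcard = 255.255.255.255 - subnet mask
255 - 255 = 0
255 - 255 = 0
255 - 192 = 63
255 - 0 = 255
Wildcard: 0.0.63.255


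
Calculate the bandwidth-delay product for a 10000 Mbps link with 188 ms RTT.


BDP = bandwidth * RTT
= 10000 Mbps * 188 ms
= 10000 * 1e6 * 188 / 1000 bits
= 1880000000 bits
= 235000000 bytes
= 229492.1875 KB
BDP = 1880000000 bits (235000000 bytes)


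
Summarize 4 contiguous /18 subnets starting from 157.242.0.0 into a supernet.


Original prefix: /18
Number of subnets: 4 = 2^2
New prefix = 18 - 2 = 16
Supernet: 157.242.0.0/16


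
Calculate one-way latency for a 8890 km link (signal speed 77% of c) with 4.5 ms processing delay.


Speed = 0.77 * 3e5 km/s = 231000 km/s
Propagation delay = 8890 / 231000 = 0.0385 s = 38.4848 ms
Processing delay = 4.5 ms
Total one-way latency = 42.9848 ms


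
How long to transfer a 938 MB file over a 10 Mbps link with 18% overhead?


Effective throughput = 10 * (1 - 18/100) = 8.2 Mbps
File size in Mb = 938 * 8 = 7504 Mb
Time = 7504 / 8.2
Time = 915.122 seconds


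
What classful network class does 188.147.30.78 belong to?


First octet: 188
Binary: 10111100
10xxxxxx -> Class B (128-191)
Class B, default mask 255.255.0.0 (/16)


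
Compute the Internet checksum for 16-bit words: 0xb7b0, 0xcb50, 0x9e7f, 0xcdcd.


Sum all words (with carry folding):
+ 0xb7b0 = 0xb7b0
+ 0xcb50 = 0x8301
+ 0x9e7f = 0x2181
+ 0xcdcd = 0xef4e
One's complement: ~0xef4e
Checksum = 0x10b1


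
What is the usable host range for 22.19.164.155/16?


Network: 22.19.0.0
Broadcast: 22.19.255.255
First usable = network + 1
Last usable = broadcast - 1
Range: 22.19.0.1 to 22.19.255.254


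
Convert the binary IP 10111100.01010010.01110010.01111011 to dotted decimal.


10111100 = 188
01010010 = 82
01110010 = 114
01111011 = 123
IP: 188.82.114.123


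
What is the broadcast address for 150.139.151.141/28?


Network: 150.139.151.128/28
Host bits = 4
Set all host bits to 1:
Broadcast: 150.139.151.143


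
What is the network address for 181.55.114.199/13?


IP:   10110101.00110111.01110010.11000111
Mask: 11111111.11111000.00000000.00000000
AND operation:
Net:  10110101.00110000.00000000.00000000
Network: 181.48.0.0/13


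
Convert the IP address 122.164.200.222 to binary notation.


122 = 01111010
164 = 10100100
200 = 11001000
222 = 11011110
Binary: 01111010.10100100.11001000.11011110


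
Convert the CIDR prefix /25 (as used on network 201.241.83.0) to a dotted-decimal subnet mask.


/25 means 25 network bits, 7 host bits
Binary: 11111111111111111111111110000000
Mask: 255.255.255.128


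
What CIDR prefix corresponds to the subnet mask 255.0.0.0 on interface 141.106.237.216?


Binary: 11111111.00000000.00000000.00000000
Count leading 1s
Prefix: /8


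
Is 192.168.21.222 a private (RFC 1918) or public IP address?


RFC 1918 private ranges:
  10.0.0.0/8 (10.0.0.0 - 10.255.255.255)
  172.16.0.0/12 (172.16.0.0 - 172.31.255.255)
  192.168.0.0/16 (192.168.0.0 - 192.168.255.255)
Private (in 192.168.0.0/16)


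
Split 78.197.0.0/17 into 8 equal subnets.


New prefix = 17 + 3 = 20
Each subnet has 4096 addresses
  78.197.0.0/20
  78.197.16.0/20
  78.197.32.0/20
  78.197.48.0/20
  78.197.64.0/20
  78.197.80.0/20
  78.197.96.0/20
  78.197.112.0/20
Subnets: 78.197.0.0/20, 78.197.16.0/20, 78.197.32.0/20, 78.197.48.0/20, 78.197.64.0/20, 78.197.80.0/20, 78.197.96.0/20, 78.197.112.0/20


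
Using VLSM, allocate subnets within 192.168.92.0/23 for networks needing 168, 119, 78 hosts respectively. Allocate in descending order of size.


168 hosts -> /24 (254 usable): 192.168.92.0/24
119 hosts -> /25 (126 usable): 192.168.93.0/25
78 hosts -> /25 (126 usable): 192.168.93.128/25
Allocation: 192.168.92.0/24 (168 hosts, 254 usable); 192.168.93.0/25 (119 hosts, 126 usable); 192.168.93.128/25 (78 hosts, 126 usable)


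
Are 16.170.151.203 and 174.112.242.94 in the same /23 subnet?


Mask: 255.255.254.0
16.170.151.203 AND mask = 16.170.150.0
174.112.242.94 AND mask = 174.112.242.0
No, different subnets (16.170.150.0 vs 174.112.242.0)


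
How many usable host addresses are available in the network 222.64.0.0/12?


Host bits = 32 - 12 = 20
Total addresses = 2^20 = 1048576
Usable = total - 2 (network and broadcast)
Usable hosts: 1048574


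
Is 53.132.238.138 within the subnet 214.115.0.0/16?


Subnet network: 214.115.0.0
Test IP AND mask: 53.132.0.0
No, 53.132.238.138 is not in 214.115.0.0/16


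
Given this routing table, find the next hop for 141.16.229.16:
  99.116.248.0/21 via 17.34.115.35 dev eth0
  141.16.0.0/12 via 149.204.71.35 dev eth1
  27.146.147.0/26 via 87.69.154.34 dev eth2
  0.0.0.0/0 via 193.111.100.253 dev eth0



Longest prefix match for 141.16.229.16:
  /21 99.116.248.0: no
  /12 141.16.0.0: MATCH
  /26 27.146.147.0: no
  /0 0.0.0.0: MATCH
Selected: next-hop 149.204.71.35 via eth1 (matched /12)


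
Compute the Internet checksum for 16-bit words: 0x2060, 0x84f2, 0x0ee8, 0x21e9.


Sum all words (with carry folding):
+ 0x2060 = 0x2060
+ 0x84f2 = 0xa552
+ 0x0ee8 = 0xb43a
+ 0x21e9 = 0xd623
One's complement: ~0xd623
Checksum = 0x29dc


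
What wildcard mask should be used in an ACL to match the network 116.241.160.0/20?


Subnet mask: 255.255.240.0
Wildcard = 255.255.255.255 - subnet mask
255 - 255 = 0
255 - 255 = 0
255 - 240 = 15
255 - 0 = 255
Wildcard: 0.0.15.255
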